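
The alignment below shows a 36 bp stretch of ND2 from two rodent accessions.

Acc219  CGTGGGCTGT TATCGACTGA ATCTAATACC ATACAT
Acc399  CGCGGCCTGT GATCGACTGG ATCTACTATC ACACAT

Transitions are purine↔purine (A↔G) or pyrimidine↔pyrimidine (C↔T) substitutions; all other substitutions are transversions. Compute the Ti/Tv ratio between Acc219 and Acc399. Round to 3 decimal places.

The sequences differ at positions 3 (T/C, transition), 6 (G/C, transversion), 11 (T/G, transversion), 20 (A/G, transition), 26 (A/C, transversion), 29 (C/T, transition), 32 (T/C, transition).
Of the 7 differences, 4 transitions and 3 transversions, so Ti/Tv = 4/3 = 1.333.

1.333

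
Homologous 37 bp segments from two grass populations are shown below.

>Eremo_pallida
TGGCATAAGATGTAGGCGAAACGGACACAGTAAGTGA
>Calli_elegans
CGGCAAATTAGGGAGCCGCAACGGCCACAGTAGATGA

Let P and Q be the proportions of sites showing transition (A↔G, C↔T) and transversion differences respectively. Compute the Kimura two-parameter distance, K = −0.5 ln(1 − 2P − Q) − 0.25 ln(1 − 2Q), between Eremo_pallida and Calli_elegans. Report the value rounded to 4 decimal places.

The sequences differ at positions 1 (T/C, transition), 6 (T/A, transversion), 8 (A/T, transversion), 9 (G/T, transversion), 11 (T/G, transversion), 13 (T/G, transversion), 16 (G/C, transversion), 19 (A/C, transversion), 25 (A/C, transversion), 33 (A/G, transition), 34 (G/A, transition).
Of the 11 differences, 3 transitions and 8 transversions over 37 sites: P = 3/37 = 0.081081, Q = 8/37 = 0.216216.
d = −0.5·ln(0.621622) − 0.25·ln(0.567568) = −0.5·(-0.475423) − 0.25·(-0.566395) = 0.3793.

0.3793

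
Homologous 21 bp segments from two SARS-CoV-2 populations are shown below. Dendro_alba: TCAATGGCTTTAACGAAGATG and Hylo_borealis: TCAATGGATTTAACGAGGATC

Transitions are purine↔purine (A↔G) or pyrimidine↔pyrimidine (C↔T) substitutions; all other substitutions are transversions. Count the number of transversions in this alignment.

2

The sequences differ at positions 8 (C/A, transversion), 17 (A/G, transition), 21 (G/C, transversion).
Of the 3 differences, 1 transition and 2 transversions, so the answer is 2.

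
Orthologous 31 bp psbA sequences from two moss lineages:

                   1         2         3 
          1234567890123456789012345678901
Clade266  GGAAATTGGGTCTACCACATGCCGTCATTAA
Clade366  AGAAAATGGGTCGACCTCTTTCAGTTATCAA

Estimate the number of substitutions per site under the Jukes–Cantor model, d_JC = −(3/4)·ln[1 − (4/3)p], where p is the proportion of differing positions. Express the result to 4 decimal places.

Mismatches occur at site 1 (G/A), site 6 (T/A), site 13 (T/G), site 17 (A/T), site 19 (A/T), site 21 (G/T), site 23 (C/A), site 26 (C/T), site 29 (T/C).
p = 9/31 = 0.290323.
d = −0.75 · ln(1 − (4/3)·0.290323) = −0.75 · ln(0.612903) = −0.75 · (-0.489549) = 0.3672.

0.3672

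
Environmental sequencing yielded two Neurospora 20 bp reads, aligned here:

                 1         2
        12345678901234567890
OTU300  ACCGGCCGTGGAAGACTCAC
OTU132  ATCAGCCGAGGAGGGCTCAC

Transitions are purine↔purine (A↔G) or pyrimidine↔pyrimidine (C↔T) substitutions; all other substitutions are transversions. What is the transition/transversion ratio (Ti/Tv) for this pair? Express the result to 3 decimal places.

The sequences differ at positions 2 (C/T, transition), 4 (G/A, transition), 9 (T/A, transversion), 13 (A/G, transition), 15 (A/G, transition).
Of the 5 differences, 4 transitions and 1 transversion, so Ti/Tv = 4/1 = 4.000.

4.000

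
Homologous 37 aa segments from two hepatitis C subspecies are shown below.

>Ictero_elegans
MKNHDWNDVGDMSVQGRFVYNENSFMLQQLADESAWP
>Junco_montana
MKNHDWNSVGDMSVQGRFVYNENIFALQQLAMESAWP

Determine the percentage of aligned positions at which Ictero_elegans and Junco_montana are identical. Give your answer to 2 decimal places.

89.19%

Mismatches occur at site 8 (D→S), site 24 (S→I), site 26 (M→A), site 32 (D→M).
33 of the 37 sites match, so the percent identity is 33/37 × 100 = 89.19%.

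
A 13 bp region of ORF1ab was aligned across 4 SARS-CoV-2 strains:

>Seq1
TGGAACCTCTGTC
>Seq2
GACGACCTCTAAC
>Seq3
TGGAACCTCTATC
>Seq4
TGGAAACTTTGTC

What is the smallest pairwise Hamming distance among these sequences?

Pairwise Hamming distances:
  Seq1 vs Seq2: 6
  Seq1 vs Seq3: 1
  Seq1 vs Seq4: 2
  Seq2 vs Seq3: 5
  Seq2 vs Seq4: 8
  Seq3 vs Seq4: 3
The smallest is 1, between Seq1 and Seq3.

1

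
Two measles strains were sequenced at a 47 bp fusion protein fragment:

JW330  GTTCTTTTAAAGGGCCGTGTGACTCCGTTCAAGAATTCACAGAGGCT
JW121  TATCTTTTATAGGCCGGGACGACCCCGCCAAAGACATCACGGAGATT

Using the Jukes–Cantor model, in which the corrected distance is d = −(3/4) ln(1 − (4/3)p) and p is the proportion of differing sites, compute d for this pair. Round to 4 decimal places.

The sequences differ at positions 1 (G/T), 2 (T/A), 10 (A/T), 14 (G/C), 16 (C/G), 18 (T/G), 19 (G/A), 20 (T/C), 24 (T/C), 28 (T/C), 29 (T/C), 30 (C/A), 35 (A/C), 36 (T/A), 41 (A/G), 45 (G/A), 46 (C/T).
p = 17/47 = 0.361702.
d = −0.75 · ln(1 − (4/3)·0.361702) = −0.75 · ln(0.517731) = −0.75 · (-0.658299) = 0.4937.

0.4937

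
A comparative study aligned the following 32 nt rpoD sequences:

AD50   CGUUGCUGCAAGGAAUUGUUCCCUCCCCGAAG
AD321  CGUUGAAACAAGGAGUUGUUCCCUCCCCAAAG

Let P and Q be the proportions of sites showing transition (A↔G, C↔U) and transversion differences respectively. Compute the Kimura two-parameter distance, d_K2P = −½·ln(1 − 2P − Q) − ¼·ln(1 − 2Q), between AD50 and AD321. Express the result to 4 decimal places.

0.1772

The sequences differ at positions 6 (C/A, transversion), 7 (U/A, transversion), 8 (G/A, transition), 15 (A/G, transition), 29 (G/A, transition).
Of the 5 differences, 3 transitions and 2 transversions over 32 sites: P = 3/32 = 0.093750, Q = 2/32 = 0.062500.
d = −0.5·ln(0.750000) − 0.25·ln(0.875000) = −0.5·(-0.287682) − 0.25·(-0.133531) = 0.1772.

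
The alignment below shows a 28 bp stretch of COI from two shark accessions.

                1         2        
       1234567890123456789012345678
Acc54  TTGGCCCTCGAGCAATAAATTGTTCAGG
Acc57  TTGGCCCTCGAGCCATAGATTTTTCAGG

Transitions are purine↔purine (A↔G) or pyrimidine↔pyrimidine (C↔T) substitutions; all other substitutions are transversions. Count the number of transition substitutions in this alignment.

1

Mismatches occur at site 14 (A/C, transversion), site 18 (A/G, transition), site 22 (G/T, transversion).
Of the 3 differences, 1 transition and 2 transversions, so the answer is 1.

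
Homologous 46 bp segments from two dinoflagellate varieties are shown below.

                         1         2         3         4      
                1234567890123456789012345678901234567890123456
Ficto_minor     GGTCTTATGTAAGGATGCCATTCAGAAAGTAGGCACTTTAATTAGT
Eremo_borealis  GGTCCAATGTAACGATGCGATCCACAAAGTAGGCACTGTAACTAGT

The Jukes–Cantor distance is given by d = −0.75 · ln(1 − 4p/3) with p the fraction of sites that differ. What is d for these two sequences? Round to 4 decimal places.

Differing sites — 5:T/C; 6:T/A; 13:G/C; 19:C/G; 22:T/C; 25:G/C; 38:T/G; 42:T/C.
p = 8/46 = 0.173913.
d = −0.75 · ln(1 − (4/3)·0.173913) = −0.75 · ln(0.768116) = −0.75 · (-0.263815) = 0.1979.

0.1979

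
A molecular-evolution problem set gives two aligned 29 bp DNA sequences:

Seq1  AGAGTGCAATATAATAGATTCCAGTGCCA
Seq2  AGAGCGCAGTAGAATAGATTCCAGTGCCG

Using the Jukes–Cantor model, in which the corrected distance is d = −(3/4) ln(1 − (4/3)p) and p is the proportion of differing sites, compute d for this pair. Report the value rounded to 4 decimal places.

0.1524

Differing sites — 5:T/C; 9:A/G; 12:T/G; 29:A/G.
p = 4/29 = 0.137931.
d = −0.75 · ln(1 − (4/3)·0.137931) = −0.75 · ln(0.816092) = −0.75 · (-0.203228) = 0.1524.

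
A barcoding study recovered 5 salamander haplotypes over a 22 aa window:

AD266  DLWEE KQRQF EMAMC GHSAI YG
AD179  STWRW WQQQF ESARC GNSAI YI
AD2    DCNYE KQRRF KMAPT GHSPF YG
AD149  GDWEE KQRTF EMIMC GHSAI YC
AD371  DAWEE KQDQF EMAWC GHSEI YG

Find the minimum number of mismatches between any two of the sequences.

Pairwise Hamming distances:
  AD266 vs AD179: 10
  AD266 vs AD2: 9
  AD266 vs AD149: 5
  AD266 vs AD371: 4
  AD179 vs AD2: 16
  AD179 vs AD149: 12
  AD179 vs AD371: 11
  AD2 vs AD149: 12
  AD2 vs AD371: 10
  AD149 vs AD371: 8
The smallest is 4, between AD266 and AD371.

4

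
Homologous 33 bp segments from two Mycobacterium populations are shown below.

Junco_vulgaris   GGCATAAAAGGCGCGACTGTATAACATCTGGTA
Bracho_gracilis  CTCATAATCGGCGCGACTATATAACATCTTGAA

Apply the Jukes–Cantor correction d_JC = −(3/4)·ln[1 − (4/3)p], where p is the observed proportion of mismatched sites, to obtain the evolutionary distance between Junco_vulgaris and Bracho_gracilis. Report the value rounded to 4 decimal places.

0.2493

Differing sites — 1:G/C; 2:G/T; 8:A/T; 9:A/C; 19:G/A; 30:G/T; 32:T/A.
p = 7/33 = 0.212121.
d = −0.75 · ln(1 − (4/3)·0.212121) = −0.75 · ln(0.717172) = −0.75 · (-0.332440) = 0.2493.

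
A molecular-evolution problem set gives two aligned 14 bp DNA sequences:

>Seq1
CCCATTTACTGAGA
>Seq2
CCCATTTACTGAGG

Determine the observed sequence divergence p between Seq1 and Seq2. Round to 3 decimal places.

The sequences differ at position 14 (A/G).
There are 1 differences over 14 sites, so p = 1/14 = 0.071.

0.071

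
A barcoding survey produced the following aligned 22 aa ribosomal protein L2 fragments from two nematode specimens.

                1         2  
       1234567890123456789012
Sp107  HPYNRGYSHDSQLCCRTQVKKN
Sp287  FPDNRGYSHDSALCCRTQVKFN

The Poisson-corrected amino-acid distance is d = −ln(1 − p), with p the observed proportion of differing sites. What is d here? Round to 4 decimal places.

0.2007

The sequences differ at positions 1 (H/F), 3 (Y/D), 12 (Q/A), 21 (K/F).
p = 4/22 = 0.181818.
d = −ln(1 − 0.181818) = −ln(0.818182) = 0.2007.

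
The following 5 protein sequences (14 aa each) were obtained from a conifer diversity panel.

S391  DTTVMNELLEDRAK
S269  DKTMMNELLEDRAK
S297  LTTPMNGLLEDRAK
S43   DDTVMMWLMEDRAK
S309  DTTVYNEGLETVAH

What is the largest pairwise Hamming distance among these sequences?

Pairwise Hamming distances:
  S391 vs S269: 2
  S391 vs S297: 3
  S391 vs S43: 4
  S391 vs S309: 5
  S269 vs S297: 4
  S269 vs S43: 5
  S269 vs S309: 7
  S297 vs S43: 6
  S297 vs S309: 8
  S43 vs S309: 9
The largest is 9, between S43 and S309.

9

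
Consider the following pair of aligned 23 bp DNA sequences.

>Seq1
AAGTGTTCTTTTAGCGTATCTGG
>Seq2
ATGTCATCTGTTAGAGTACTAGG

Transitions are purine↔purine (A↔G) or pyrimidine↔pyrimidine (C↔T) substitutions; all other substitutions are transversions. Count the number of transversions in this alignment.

6

Mismatches occur at site 2 (A/T, transversion), site 5 (G/C, transversion), site 6 (T/A, transversion), site 10 (T/G, transversion), site 15 (C/A, transversion), site 19 (T/C, transition), site 20 (C/T, transition), site 21 (T/A, transversion).
Of the 8 differences, 2 transitions and 6 transversions, so the answer is 6.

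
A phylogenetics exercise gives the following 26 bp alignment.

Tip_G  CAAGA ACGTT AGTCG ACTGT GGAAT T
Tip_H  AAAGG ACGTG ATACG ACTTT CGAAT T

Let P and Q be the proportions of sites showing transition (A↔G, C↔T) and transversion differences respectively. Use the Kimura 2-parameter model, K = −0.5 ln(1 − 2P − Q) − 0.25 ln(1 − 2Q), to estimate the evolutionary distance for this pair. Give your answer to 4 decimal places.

The sequences differ at positions 1 (C/A, transversion), 5 (A/G, transition), 10 (T/G, transversion), 12 (G/T, transversion), 13 (T/A, transversion), 19 (G/T, transversion), 21 (G/C, transversion).
Of the 7 differences, 1 transition and 6 transversions over 26 sites: P = 1/26 = 0.038462, Q = 6/26 = 0.230769.
d = −0.5·ln(0.692307) − 0.25·ln(0.538462) = −0.5·(-0.367726) − 0.25·(-0.619038) = 0.3386.

0.3386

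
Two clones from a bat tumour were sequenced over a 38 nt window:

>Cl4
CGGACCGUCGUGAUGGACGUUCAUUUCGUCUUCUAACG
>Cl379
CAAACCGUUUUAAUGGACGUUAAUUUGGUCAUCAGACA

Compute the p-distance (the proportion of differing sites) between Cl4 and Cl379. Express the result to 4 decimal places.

Mismatches occur at site 2 (G↔A), site 3 (G↔A), site 9 (C↔U), site 10 (G↔U), site 12 (G↔A), site 22 (C↔A), site 27 (C↔G), site 31 (U↔A), site 34 (U↔A), site 35 (A↔G), site 38 (G↔A).
There are 11 differences over 38 sites, so p = 11/38 = 0.2895.

0.2895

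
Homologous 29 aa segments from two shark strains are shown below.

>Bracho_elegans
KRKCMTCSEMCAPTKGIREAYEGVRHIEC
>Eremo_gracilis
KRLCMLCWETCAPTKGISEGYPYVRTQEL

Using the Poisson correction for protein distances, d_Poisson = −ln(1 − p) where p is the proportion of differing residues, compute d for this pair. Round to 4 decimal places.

0.4769

Mismatches occur at site 3 (K→L), site 6 (T→L), site 8 (S→W), site 10 (M→T), site 18 (R→S), site 20 (A→G), site 22 (E→P), site 23 (G→Y), site 26 (H→T), site 27 (I→Q), site 29 (C→L).
p = 11/29 = 0.379310.
d = −ln(1 − 0.379310) = −ln(0.620690) = 0.4769.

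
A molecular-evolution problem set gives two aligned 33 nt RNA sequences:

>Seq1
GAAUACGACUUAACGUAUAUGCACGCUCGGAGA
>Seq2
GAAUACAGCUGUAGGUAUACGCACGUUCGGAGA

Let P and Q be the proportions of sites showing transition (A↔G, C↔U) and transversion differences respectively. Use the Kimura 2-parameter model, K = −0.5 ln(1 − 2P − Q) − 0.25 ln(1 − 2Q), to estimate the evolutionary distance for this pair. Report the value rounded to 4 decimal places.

0.2529

The sequences differ at positions 7 (G/A, transition), 8 (A/G, transition), 11 (U/G, transversion), 12 (A/U, transversion), 14 (C/G, transversion), 20 (U/C, transition), 26 (C/U, transition).
Of the 7 differences, 4 transitions and 3 transversions over 33 sites: P = 4/33 = 0.121212, Q = 3/33 = 0.090909.
d = −0.5·ln(0.666667) − 0.25·ln(0.818182) = −0.5·(-0.405465) − 0.25·(-0.200670) = 0.2529.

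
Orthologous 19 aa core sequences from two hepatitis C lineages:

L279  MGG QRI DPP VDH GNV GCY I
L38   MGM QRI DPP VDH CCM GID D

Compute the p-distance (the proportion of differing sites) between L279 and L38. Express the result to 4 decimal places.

The sequences differ at positions 3 (G/M), 13 (G/C), 14 (N/C), 15 (V/M), 17 (C/I), 18 (Y/D), 19 (I/D).
There are 7 differences over 19 sites, so p = 7/19 = 0.3684.

0.3684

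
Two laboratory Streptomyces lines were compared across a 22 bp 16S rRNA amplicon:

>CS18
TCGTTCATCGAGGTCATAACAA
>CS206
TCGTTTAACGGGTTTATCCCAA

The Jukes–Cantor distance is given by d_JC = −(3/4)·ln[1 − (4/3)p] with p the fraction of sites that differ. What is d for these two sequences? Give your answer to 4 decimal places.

0.4141

Mismatches occur at site 6 (C→T), site 8 (T→A), site 11 (A→G), site 13 (G→T), site 15 (C→T), site 18 (A→C), site 19 (A→C).
p = 7/22 = 0.318182.
d = −0.75 · ln(1 − (4/3)·0.318182) = −0.75 · ln(0.575757) = −0.75 · (-0.552070) = 0.4141.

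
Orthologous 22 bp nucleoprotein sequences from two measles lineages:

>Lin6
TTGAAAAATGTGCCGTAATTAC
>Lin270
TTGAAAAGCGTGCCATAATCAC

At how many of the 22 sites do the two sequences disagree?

Differing sites — 8:A/G; 9:T/C; 15:G/A; 20:T/C.
That gives 4 mismatches out of 22 aligned sites, so the Hamming distance is 4.

4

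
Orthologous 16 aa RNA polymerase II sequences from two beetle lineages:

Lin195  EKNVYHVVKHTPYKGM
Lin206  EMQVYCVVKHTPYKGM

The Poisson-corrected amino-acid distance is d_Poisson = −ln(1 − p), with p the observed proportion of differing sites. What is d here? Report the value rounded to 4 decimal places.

0.2076

Differing sites — 2:K/M; 3:N/Q; 6:H/C.
p = 3/16 = 0.187500.
d = −ln(1 − 0.187500) = −ln(0.812500) = 0.2076.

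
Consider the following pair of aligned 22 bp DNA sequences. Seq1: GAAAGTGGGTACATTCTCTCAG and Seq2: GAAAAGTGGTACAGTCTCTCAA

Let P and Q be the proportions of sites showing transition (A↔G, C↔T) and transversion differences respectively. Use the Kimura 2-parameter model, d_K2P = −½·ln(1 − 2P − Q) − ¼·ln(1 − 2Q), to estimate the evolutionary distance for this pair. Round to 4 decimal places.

Mismatches occur at site 5 (G/A, transition), site 6 (T/G, transversion), site 7 (G/T, transversion), site 14 (T/G, transversion), site 22 (G/A, transition).
Of the 5 differences, 2 transitions and 3 transversions over 22 sites: P = 2/22 = 0.090909, Q = 3/22 = 0.136364.
d = −0.5·ln(0.681818) − 0.25·ln(0.727272) = −0.5·(-0.382993) − 0.25·(-0.318455) = 0.2711.

0.2711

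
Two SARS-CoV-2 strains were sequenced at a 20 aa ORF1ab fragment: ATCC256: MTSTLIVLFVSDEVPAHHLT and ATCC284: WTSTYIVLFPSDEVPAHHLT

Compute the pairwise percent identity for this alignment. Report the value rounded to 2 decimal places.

The sequences differ at positions 1 (M/W), 5 (L/Y), 10 (V/P).
17 of the 20 sites match, so the percent identity is 17/20 × 100 = 85.00%.

85.00%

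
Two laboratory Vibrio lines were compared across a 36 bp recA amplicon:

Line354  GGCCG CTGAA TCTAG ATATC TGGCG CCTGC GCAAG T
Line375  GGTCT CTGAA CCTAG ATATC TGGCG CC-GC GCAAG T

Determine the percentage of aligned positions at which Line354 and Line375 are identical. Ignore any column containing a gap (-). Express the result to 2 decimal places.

91.43%

Excluding the 1 gap column leaves 35 comparable sites.
Differing sites — 3:C/T; 5:G/T; 11:T/C.
32 of the 35 comparable sites match, so the percent identity is 32/35 × 100 = 91.43%.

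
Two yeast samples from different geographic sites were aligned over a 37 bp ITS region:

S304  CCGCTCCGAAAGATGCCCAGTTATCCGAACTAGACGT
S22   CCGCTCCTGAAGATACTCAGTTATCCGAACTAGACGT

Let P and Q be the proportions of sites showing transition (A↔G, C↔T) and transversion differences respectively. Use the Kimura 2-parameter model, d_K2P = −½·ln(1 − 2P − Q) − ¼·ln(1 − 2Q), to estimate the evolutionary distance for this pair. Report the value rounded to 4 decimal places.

0.1188

Differing sites — 8:G/T (Tv); 9:A/G (Ti); 15:G/A (Ti); 17:C/T (Ti).
Of the 4 differences, 3 transitions and 1 transversion over 37 sites: P = 3/37 = 0.081081, Q = 1/37 = 0.027027.
d = −0.5·ln(0.810811) − 0.25·ln(0.945946) = −0.5·(-0.209720) − 0.25·(-0.055570) = 0.1188.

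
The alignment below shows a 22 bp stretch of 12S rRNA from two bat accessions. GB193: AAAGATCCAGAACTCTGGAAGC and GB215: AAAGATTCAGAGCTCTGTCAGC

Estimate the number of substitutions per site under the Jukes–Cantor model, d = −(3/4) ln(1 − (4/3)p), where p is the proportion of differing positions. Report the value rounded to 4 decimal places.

0.2082

Mismatches occur at site 7 (C↔T), site 12 (A↔G), site 18 (G↔T), site 19 (A↔C).
p = 4/22 = 0.181818.
d = −0.75 · ln(1 − (4/3)·0.181818) = −0.75 · ln(0.757576) = −0.75 · (-0.277631) = 0.2082.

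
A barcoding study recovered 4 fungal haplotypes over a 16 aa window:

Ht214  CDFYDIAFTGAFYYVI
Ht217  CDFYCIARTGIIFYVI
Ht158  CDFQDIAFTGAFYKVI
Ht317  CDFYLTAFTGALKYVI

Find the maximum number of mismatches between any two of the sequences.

Pairwise Hamming distances:
  Ht214 vs Ht217: 5
  Ht214 vs Ht158: 2
  Ht214 vs Ht317: 4
  Ht217 vs Ht158: 7
  Ht217 vs Ht317: 6
  Ht158 vs Ht317: 6
The largest is 7, between Ht217 and Ht158.

7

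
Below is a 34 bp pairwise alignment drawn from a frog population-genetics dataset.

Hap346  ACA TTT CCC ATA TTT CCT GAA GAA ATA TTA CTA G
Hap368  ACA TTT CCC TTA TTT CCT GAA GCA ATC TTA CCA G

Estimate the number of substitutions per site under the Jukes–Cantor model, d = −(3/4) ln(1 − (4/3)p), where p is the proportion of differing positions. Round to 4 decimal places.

0.1280

Mismatches occur at site 10 (A↔T), site 23 (A↔C), site 27 (A↔C), site 32 (T↔C).
p = 4/34 = 0.117647.
d = −0.75 · ln(1 − (4/3)·0.117647) = −0.75 · ln(0.843137) = −0.75 · (-0.170626) = 0.1280.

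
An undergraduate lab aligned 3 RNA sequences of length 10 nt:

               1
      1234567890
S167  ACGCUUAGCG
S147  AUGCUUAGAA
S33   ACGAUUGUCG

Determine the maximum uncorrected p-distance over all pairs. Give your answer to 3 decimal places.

0.600

Pairwise Hamming distances:
  S167 vs S147: 3
  S167 vs S33: 3
  S147 vs S33: 6
The largest is 6 mismatches, between S147 and S33; p = 6/10 = 0.600.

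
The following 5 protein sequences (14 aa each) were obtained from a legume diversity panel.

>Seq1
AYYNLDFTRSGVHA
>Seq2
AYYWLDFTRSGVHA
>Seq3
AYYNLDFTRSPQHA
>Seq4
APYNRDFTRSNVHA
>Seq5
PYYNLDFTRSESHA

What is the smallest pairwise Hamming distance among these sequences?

Pairwise Hamming distances:
  Seq1 vs Seq2: 1
  Seq1 vs Seq3: 2
  Seq1 vs Seq4: 3
  Seq1 vs Seq5: 3
  Seq2 vs Seq3: 3
  Seq2 vs Seq4: 4
  Seq2 vs Seq5: 4
  Seq3 vs Seq4: 4
  Seq3 vs Seq5: 3
  Seq4 vs Seq5: 5
The smallest is 1, between Seq1 and Seq2.

1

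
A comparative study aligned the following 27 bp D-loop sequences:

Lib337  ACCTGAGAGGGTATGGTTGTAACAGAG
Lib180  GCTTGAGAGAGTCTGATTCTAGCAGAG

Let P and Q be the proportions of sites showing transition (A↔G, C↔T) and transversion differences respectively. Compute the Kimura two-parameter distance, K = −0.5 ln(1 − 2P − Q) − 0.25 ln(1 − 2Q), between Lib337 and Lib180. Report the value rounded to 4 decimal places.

The sequences differ at positions 1 (A/G, transition), 3 (C/T, transition), 10 (G/A, transition), 13 (A/C, transversion), 16 (G/A, transition), 19 (G/C, transversion), 22 (A/G, transition).
Of the 7 differences, 5 transitions and 2 transversions over 27 sites: P = 5/27 = 0.185185, Q = 2/27 = 0.074074.
d = −0.5·ln(0.555556) − 0.25·ln(0.851852) = −0.5·(-0.587786) − 0.25·(-0.160342) = 0.3340.

0.3340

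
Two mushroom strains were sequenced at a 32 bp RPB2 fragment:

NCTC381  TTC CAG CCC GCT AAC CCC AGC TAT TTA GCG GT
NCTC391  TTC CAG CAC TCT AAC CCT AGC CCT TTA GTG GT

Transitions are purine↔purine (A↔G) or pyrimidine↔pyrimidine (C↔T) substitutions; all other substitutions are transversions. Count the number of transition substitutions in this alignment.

Mismatches occur at site 8 (C→A, transversion), site 10 (G→T, transversion), site 18 (C→T, transition), site 22 (T→C, transition), site 23 (A→C, transversion), site 29 (C→T, transition).
Of the 6 differences, 3 transitions and 3 transversions, so the answer is 3.

3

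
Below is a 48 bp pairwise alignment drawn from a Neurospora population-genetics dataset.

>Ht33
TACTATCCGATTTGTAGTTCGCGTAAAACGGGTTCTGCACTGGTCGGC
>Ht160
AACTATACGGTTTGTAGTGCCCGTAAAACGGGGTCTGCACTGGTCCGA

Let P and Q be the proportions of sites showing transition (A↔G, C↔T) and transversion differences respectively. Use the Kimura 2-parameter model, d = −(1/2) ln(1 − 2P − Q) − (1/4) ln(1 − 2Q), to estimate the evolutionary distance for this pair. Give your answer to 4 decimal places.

The sequences differ at positions 1 (T/A, transversion), 7 (C/A, transversion), 10 (A/G, transition), 19 (T/G, transversion), 21 (G/C, transversion), 33 (T/G, transversion), 46 (G/C, transversion), 48 (C/A, transversion).
Of the 8 differences, 1 transition and 7 transversions over 48 sites: P = 1/48 = 0.020833, Q = 7/48 = 0.145833.
d = −0.5·ln(0.812501) − 0.25·ln(0.708334) = −0.5·(-0.207638) − 0.25·(-0.344840) = 0.1900.

0.1900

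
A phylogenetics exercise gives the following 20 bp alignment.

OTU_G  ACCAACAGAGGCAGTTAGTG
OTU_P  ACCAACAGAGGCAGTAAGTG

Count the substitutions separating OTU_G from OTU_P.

The sequences differ at position 16 (T/A).
That gives 1 mismatch out of 20 aligned sites, so the Hamming distance is 1.

1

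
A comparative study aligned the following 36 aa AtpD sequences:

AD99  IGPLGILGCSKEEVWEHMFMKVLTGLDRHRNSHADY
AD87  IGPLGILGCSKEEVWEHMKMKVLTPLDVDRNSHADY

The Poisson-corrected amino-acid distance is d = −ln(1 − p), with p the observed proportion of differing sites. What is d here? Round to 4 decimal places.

0.1178

The sequences differ at positions 19 (F/K), 25 (G/P), 28 (R/V), 29 (H/D).
p = 4/36 = 0.111111.
d = −ln(1 − 0.111111) = −ln(0.888889) = 0.1178.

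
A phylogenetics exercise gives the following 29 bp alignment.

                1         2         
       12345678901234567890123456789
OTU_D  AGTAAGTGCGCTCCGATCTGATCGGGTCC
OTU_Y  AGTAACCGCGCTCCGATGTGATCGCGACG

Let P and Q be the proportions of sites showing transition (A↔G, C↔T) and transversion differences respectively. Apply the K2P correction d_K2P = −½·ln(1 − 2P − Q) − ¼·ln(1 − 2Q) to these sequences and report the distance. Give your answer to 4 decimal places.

Differing sites — 6:G/C (Tv); 7:T/C (Ti); 18:C/G (Tv); 25:G/C (Tv); 27:T/A (Tv); 29:C/G (Tv).
Of the 6 differences, 1 transition and 5 transversions over 29 sites: P = 1/29 = 0.034483, Q = 5/29 = 0.172414.
d = −0.5·ln(0.758620) − 0.25·ln(0.655172) = −0.5·(-0.276254) − 0.25·(-0.422857) = 0.2438.

0.2438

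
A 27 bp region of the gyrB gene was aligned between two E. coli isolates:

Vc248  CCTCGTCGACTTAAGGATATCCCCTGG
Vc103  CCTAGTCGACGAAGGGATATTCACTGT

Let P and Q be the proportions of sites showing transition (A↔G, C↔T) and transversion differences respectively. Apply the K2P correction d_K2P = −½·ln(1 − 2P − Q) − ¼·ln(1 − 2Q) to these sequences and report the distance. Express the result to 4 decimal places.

0.3184

The sequences differ at positions 4 (C/A, transversion), 11 (T/G, transversion), 12 (T/A, transversion), 14 (A/G, transition), 21 (C/T, transition), 23 (C/A, transversion), 27 (G/T, transversion).
Of the 7 differences, 2 transitions and 5 transversions over 27 sites: P = 2/27 = 0.074074, Q = 5/27 = 0.185185.
d = −0.5·ln(0.666667) − 0.25·ln(0.629630) = −0.5·(-0.405465) − 0.25·(-0.462623) = 0.3184.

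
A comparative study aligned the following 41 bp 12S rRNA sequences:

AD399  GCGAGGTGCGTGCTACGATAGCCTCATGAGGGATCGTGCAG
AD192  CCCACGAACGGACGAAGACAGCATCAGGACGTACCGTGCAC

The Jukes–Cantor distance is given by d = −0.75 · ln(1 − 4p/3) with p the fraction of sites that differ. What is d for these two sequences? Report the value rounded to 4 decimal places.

0.5510

Differing sites — 1:G/C; 3:G/C; 5:G/C; 7:T/A; 8:G/A; 11:T/G; 12:G/A; 14:T/G; 16:C/A; 19:T/C; 23:C/A; 27:T/G; 30:G/C; 32:G/T; 34:T/C; 41:G/C.
p = 16/41 = 0.390244.
d = −0.75 · ln(1 − (4/3)·0.390244) = −0.75 · ln(0.479675) = −0.75 · (-0.734646) = 0.5510.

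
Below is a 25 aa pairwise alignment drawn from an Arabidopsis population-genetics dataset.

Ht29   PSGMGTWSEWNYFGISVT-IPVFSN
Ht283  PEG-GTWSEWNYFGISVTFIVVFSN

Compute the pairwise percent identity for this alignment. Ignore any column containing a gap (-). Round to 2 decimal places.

Excluding the 2 gap columns leaves 23 comparable sites.
Mismatches occur at site 2 (S/E), site 21 (P/V).
21 of the 23 comparable sites match, so the percent identity is 21/23 × 100 = 91.30%.

91.30%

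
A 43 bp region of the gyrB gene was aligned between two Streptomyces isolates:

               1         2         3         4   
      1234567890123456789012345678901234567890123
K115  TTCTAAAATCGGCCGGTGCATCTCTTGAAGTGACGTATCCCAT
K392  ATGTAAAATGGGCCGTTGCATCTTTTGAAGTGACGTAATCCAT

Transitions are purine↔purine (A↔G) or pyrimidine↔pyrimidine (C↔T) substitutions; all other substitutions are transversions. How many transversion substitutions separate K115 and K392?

Differing sites — 1:T/A (Tv); 3:C/G (Tv); 10:C/G (Tv); 16:G/T (Tv); 24:C/T (Ti); 38:T/A (Tv); 39:C/T (Ti).
Of the 7 differences, 2 transitions and 5 transversions, so the answer is 5.

5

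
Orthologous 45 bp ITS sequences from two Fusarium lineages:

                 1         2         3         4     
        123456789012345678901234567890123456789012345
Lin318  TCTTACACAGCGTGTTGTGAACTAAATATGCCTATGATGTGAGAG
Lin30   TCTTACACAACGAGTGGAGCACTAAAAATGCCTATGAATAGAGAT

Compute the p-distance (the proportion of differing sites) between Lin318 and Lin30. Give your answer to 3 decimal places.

0.222

The sequences differ at positions 10 (G/A), 13 (T/A), 16 (T/G), 18 (T/A), 20 (A/C), 27 (T/A), 38 (T/A), 39 (G/T), 40 (T/A), 45 (G/T).
There are 10 differences over 45 sites, so p = 10/45 = 0.222.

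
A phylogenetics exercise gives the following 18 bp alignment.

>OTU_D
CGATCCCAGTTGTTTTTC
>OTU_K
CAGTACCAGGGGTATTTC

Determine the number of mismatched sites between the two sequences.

Mismatches occur at site 2 (G/A), site 3 (A/G), site 5 (C/A), site 10 (T/G), site 11 (T/G), site 14 (T/A).
That gives 6 mismatches out of 18 aligned sites, so the Hamming distance is 6.

6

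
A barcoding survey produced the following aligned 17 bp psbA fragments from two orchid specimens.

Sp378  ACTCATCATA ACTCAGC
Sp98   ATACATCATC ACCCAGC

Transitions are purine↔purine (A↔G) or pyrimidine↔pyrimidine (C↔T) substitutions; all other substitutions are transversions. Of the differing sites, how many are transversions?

Differing sites — 2:C/T (Ti); 3:T/A (Tv); 10:A/C (Tv); 13:T/C (Ti).
Of the 4 differences, 2 transitions and 2 transversions, so the answer is 2.

2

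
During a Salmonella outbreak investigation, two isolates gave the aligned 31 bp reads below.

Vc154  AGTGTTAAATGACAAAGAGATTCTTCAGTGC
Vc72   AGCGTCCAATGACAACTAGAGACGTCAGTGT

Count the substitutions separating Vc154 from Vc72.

Mismatches occur at site 3 (T↔C), site 6 (T↔C), site 7 (A↔C), site 16 (A↔C), site 17 (G↔T), site 21 (T↔G), site 22 (T↔A), site 24 (T↔G), site 31 (C↔T).
That gives 9 mismatches out of 31 aligned sites, so the Hamming distance is 9.

9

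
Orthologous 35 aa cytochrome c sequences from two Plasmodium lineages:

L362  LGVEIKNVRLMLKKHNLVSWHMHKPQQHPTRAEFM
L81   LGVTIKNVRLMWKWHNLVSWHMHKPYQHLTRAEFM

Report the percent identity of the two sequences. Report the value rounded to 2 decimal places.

Mismatches occur at site 4 (E↔T), site 12 (L↔W), site 14 (K↔W), site 26 (Q↔Y), site 29 (P↔L).
30 of the 35 sites match, so the percent identity is 30/35 × 100 = 85.71%.

85.71%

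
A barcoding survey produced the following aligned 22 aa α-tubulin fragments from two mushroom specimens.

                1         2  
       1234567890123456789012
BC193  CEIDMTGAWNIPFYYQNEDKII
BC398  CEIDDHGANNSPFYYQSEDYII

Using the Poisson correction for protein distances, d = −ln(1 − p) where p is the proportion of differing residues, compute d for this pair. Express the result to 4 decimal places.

The sequences differ at positions 5 (M/D), 6 (T/H), 9 (W/N), 11 (I/S), 17 (N/S), 20 (K/Y).
p = 6/22 = 0.272727.
d = −ln(1 − 0.272727) = −ln(0.727273) = 0.3185.

0.3185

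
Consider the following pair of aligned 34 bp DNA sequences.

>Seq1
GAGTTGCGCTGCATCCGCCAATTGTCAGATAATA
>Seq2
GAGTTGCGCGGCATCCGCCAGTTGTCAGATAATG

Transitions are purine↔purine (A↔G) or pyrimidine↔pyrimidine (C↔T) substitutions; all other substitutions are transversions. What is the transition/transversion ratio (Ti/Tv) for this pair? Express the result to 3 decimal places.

The sequences differ at positions 10 (T/G, transversion), 21 (A/G, transition), 34 (A/G, transition).
Of the 3 differences, 2 transitions and 1 transversion, so Ti/Tv = 2/1 = 2.000.

2.000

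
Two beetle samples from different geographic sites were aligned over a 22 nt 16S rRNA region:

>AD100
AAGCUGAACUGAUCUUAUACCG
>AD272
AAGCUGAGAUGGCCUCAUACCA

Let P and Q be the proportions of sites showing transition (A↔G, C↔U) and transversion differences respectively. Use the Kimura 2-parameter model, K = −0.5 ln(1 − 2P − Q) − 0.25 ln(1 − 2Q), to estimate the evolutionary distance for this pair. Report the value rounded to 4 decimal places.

The sequences differ at positions 8 (A/G, transition), 9 (C/A, transversion), 12 (A/G, transition), 13 (U/C, transition), 16 (U/C, transition), 22 (G/A, transition).
Of the 6 differences, 5 transitions and 1 transversion over 22 sites: P = 5/22 = 0.227273, Q = 1/22 = 0.045455.
d = −0.5·ln(0.499999) − 0.25·ln(0.909090) = −0.5·(-0.693149) − 0.25·(-0.095311) = 0.3704.

0.3704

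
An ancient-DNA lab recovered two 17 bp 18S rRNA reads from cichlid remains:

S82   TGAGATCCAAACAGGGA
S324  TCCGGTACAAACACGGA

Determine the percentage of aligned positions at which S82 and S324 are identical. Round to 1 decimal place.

70.6%

The sequences differ at positions 2 (G/C), 3 (A/C), 5 (A/G), 7 (C/A), 14 (G/C).
12 of the 17 sites match, so the percent identity is 12/17 × 100 = 70.6%.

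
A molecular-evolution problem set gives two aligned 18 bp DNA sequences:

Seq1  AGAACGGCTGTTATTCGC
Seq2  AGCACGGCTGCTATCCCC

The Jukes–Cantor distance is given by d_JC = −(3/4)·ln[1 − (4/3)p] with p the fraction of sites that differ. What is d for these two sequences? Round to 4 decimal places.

0.2635

Mismatches occur at site 3 (A→C), site 11 (T→C), site 15 (T→C), site 17 (G→C).
p = 4/18 = 0.222222.
d = −0.75 · ln(1 − (4/3)·0.222222) = −0.75 · ln(0.703704) = −0.75 · (-0.351397) = 0.2635.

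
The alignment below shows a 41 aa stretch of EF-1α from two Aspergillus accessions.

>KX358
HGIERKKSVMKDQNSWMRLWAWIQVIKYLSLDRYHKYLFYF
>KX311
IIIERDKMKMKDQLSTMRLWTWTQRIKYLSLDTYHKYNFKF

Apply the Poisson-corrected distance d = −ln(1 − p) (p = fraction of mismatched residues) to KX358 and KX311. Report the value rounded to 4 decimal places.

0.3814

The sequences differ at positions 1 (H/I), 2 (G/I), 6 (K/D), 8 (S/M), 9 (V/K), 14 (N/L), 16 (W/T), 21 (A/T), 23 (I/T), 25 (V/R), 33 (R/T), 38 (L/N), 40 (Y/K).
p = 13/41 = 0.317073.
d = −ln(1 − 0.317073) = −ln(0.682927) = 0.3814.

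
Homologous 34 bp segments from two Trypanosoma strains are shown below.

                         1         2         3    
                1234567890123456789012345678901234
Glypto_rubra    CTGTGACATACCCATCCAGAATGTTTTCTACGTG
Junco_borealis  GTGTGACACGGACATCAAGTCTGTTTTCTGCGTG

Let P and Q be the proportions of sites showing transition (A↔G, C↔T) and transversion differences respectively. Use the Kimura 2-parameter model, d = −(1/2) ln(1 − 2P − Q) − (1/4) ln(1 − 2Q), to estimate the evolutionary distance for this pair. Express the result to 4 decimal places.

The sequences differ at positions 1 (C/G, transversion), 9 (T/C, transition), 10 (A/G, transition), 11 (C/G, transversion), 12 (C/A, transversion), 17 (C/A, transversion), 20 (A/T, transversion), 21 (A/C, transversion), 30 (A/G, transition).
Of the 9 differences, 3 transitions and 6 transversions over 34 sites: P = 3/34 = 0.088235, Q = 6/34 = 0.176471.
d = −0.5·ln(0.647059) − 0.25·ln(0.647058) = −0.5·(-0.435318) − 0.25·(-0.435319) = 0.3265.

0.3265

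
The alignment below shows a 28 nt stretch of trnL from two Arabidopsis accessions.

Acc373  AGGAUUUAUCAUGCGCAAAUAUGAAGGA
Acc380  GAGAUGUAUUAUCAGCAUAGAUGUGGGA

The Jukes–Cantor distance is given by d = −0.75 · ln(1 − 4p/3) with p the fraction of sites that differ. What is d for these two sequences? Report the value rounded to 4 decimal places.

0.4850

The sequences differ at positions 1 (A/G), 2 (G/A), 6 (U/G), 10 (C/U), 13 (G/C), 14 (C/A), 18 (A/U), 20 (U/G), 24 (A/U), 25 (A/G).
p = 10/28 = 0.357143.
d = −0.75 · ln(1 − (4/3)·0.357143) = −0.75 · ln(0.523809) = −0.75 · (-0.646628) = 0.4850.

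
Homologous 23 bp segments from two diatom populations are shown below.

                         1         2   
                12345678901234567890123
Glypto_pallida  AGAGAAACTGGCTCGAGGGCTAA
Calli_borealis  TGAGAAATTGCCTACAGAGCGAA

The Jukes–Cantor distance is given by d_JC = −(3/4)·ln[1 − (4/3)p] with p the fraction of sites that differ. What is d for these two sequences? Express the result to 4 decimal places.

0.3904

The sequences differ at positions 1 (A/T), 8 (C/T), 11 (G/C), 14 (C/A), 15 (G/C), 18 (G/A), 21 (T/G).
p = 7/23 = 0.304348.
d = −0.75 · ln(1 − (4/3)·0.304348) = −0.75 · ln(0.594203) = −0.75 · (-0.520534) = 0.3904.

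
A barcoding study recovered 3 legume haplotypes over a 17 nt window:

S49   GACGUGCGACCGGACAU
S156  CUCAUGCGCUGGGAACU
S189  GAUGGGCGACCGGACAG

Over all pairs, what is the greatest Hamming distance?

11

Pairwise Hamming distances:
  S49 vs S156: 8
  S49 vs S189: 3
  S156 vs S189: 11
The largest is 11, between S156 and S189.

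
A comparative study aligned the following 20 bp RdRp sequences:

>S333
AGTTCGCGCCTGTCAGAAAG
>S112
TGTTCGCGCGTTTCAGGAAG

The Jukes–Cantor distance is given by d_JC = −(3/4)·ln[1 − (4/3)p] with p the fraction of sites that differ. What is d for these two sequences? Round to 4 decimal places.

0.2326

Mismatches occur at site 1 (A/T), site 10 (C/G), site 12 (G/T), site 17 (A/G).
p = 4/20 = 0.200000.
d = −0.75 · ln(1 − (4/3)·0.200000) = −0.75 · ln(0.733333) = −0.75 · (-0.310155) = 0.2326.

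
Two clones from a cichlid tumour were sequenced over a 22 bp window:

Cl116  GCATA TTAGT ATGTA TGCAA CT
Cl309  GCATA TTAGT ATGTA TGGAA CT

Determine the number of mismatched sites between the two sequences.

1

Differing sites — 18:C/G.
That gives 1 mismatch out of 22 aligned sites, so the Hamming distance is 1.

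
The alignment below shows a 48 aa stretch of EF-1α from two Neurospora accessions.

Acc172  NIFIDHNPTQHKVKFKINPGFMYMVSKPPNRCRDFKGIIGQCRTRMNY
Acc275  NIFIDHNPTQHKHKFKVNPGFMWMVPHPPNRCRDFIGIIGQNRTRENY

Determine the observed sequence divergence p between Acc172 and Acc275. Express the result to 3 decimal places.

Mismatches occur at site 13 (V→H), site 17 (I→V), site 23 (Y→W), site 26 (S→P), site 27 (K→H), site 36 (K→I), site 42 (C→N), site 46 (M→E).
There are 8 differences over 48 sites, so p = 8/48 = 0.167.

0.167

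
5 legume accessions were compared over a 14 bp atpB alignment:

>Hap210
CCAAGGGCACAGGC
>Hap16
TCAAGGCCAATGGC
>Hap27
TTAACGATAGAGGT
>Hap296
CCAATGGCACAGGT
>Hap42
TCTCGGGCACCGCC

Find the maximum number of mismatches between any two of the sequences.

10

Pairwise Hamming distances:
  Hap210 vs Hap16: 4
  Hap210 vs Hap27: 7
  Hap210 vs Hap296: 2
  Hap210 vs Hap42: 5
  Hap16 vs Hap27: 7
  Hap16 vs Hap296: 6
  Hap16 vs Hap42: 6
  Hap27 vs Hap296: 6
  Hap27 vs Hap42: 10
  Hap296 vs Hap42: 7
The largest is 10, between Hap27 and Hap42.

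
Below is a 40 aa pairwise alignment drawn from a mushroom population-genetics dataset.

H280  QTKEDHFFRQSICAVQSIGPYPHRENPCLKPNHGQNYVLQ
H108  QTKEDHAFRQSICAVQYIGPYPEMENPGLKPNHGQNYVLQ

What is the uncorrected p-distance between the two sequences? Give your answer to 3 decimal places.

0.125

The sequences differ at positions 7 (F/A), 17 (S/Y), 23 (H/E), 24 (R/M), 28 (C/G).
There are 5 differences over 40 sites, so p = 5/40 = 0.125.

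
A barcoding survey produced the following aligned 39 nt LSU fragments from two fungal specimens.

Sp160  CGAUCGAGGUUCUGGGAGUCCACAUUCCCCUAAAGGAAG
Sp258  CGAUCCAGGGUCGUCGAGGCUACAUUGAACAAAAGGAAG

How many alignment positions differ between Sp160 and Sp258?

11

Mismatches occur at site 6 (G→C), site 10 (U→G), site 13 (U→G), site 14 (G→U), site 15 (G→C), site 19 (U→G), site 21 (C→U), site 27 (C→G), site 28 (C→A), site 29 (C→A), site 31 (U→A).
That gives 11 mismatches out of 39 aligned sites, so the Hamming distance is 11.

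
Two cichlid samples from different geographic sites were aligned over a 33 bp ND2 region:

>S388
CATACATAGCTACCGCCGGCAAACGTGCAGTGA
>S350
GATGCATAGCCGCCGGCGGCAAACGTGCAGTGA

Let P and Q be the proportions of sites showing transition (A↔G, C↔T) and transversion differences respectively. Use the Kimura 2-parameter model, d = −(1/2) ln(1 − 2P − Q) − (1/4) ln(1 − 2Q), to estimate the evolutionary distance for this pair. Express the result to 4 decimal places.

0.1711

The sequences differ at positions 1 (C/G, transversion), 4 (A/G, transition), 11 (T/C, transition), 12 (A/G, transition), 16 (C/G, transversion).
Of the 5 differences, 3 transitions and 2 transversions over 33 sites: P = 3/33 = 0.090909, Q = 2/33 = 0.060606.
d = −0.5·ln(0.757576) − 0.25·ln(0.878788) = −0.5·(-0.277631) − 0.25·(-0.129212) = 0.1711.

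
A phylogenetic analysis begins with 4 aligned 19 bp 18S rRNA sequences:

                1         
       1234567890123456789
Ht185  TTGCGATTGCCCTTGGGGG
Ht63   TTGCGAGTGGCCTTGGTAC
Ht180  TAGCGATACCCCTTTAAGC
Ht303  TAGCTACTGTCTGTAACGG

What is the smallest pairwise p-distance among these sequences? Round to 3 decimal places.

Pairwise Hamming distances:
  Ht185 vs Ht63: 5
  Ht185 vs Ht180: 7
  Ht185 vs Ht303: 9
  Ht63 vs Ht180: 9
  Ht63 vs Ht303: 11
  Ht180 vs Ht303: 10
The smallest is 5 mismatches, between Ht185 and Ht63; p = 5/19 = 0.263.

0.263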